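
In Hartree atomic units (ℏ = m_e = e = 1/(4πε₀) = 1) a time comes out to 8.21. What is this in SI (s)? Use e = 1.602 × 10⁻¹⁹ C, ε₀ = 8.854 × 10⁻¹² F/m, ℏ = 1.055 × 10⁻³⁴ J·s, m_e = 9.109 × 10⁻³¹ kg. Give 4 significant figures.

One atomic unit of time: τ_au = (4πε₀)²ℏ³/(m_e e⁴) = 2.423 × 10⁻¹⁷ s.
8.21 × 2.423 × 10⁻¹⁷ s = 1.989 × 10⁻¹⁶ s

1.989 × 10⁻¹⁶ s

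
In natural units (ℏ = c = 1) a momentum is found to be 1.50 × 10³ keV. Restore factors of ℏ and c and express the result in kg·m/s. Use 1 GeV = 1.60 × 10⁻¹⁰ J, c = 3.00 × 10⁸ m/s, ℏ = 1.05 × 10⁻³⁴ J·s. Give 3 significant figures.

8.00 × 10⁻²² kg·m/s

Momentum is [E]/c; divide by c.
1 GeV → 1/c × (1 GeV in J) = 5.33 × 10⁻¹⁹ kg·m/s.
Convert the energy scale: 1.50 × 10³ keV = 1.50 × 10⁻³ GeV.
Result: 1.50 × 10⁻³ × 5.33 × 10⁻¹⁹ = 8.00 × 10⁻²² kg·m/s.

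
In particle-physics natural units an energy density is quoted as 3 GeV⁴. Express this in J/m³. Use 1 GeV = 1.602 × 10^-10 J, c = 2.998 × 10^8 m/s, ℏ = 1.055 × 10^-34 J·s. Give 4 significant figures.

[E]/[L]³ = [E]⁴/(ℏc)³; restore (ℏc)⁻³.
1 GeV⁴ → 1/(ℏc)³ × (1 GeV in J)⁴ = 2.082 × 10^37 J/m³.
Result: 3 × 2.082 × 10^37 = 6.245 × 10^37 J/m³.

6.245 × 10^37 J/m³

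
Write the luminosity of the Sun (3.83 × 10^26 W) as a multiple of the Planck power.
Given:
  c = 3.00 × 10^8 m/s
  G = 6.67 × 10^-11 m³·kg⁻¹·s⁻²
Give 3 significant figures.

Planck power: P_P = c⁵/G = 3.64 × 10^52 W.
3.83 × 10^26 / 3.64 × 10^52 = 1.05 × 10^-26

1.05 × 10^-26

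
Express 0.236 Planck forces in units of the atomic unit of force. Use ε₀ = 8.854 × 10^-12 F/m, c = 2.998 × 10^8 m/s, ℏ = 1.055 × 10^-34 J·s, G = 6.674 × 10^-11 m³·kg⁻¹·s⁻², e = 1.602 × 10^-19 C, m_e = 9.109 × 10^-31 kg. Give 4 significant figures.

Planck force: F_P = c⁴/G = 1.210 × 10^44 N
atomic unit of force: F_au = E_h/a₀ = m_e²e⁶/((4πε₀)³ℏ⁴) = 8.220 × 10^-8 N
0.236 × 1.210 × 10^44 / 8.220 × 10^-8 = 3.475 × 10^50

3.475 × 10^50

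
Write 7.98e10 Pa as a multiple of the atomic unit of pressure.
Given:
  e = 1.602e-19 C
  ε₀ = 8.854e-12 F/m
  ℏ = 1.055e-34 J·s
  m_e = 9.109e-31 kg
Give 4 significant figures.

atomic unit of pressure: P_au = E_h/a₀³ = m_e⁴e¹⁰/((4πε₀)⁵ℏ⁸) = 2.929e13 Pa.
7.98e10 / 2.929e13 = 2.724e-3

2.724e-3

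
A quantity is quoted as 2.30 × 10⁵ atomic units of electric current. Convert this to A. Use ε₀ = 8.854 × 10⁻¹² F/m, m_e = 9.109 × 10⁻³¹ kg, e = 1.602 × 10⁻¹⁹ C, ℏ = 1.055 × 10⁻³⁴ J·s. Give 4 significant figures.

One atomic unit of electric current: I_au = e E_h/ℏ = m_e e⁵/((4πε₀)²ℏ³) = 6.612 × 10⁻³ A.
2.30 × 10⁵ × 6.612 × 10⁻³ A = 1.521 × 10³ A

1.521 × 10³ A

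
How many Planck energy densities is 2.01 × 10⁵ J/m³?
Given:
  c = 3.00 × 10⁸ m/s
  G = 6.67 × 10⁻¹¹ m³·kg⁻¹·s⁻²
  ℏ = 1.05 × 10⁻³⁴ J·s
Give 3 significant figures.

Planck energy density: u_P = c⁷/(ℏG²) = 4.68 × 10¹¹³ J/m³.
2.01 × 10⁵ / 4.68 × 10¹¹³ = 4.29 × 10⁻¹⁰⁹

4.29 × 10⁻¹⁰⁹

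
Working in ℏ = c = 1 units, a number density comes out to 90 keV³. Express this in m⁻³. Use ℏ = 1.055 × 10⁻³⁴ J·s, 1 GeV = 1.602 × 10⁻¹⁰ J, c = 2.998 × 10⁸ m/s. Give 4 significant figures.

1.169 × 10³¹ m⁻³

Number density is [L]⁻³ = [E]³/(ℏc)³.
1 GeV³ → 1/(ℏc)³ × (1 GeV in J)³ = 1.299 × 10⁴⁷ m⁻³.
Convert the energy scale: 90 keV³ = 9.00 × 10⁻¹⁷ GeV³.
Result: 9.00 × 10⁻¹⁷ × 1.299 × 10⁴⁷ = 1.169 × 10³¹ m⁻³.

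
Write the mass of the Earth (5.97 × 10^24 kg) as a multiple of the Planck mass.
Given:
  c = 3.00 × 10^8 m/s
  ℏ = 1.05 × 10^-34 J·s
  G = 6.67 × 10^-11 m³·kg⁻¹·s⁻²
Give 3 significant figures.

Planck mass: m_P = √(ℏc/G) = 2.17 × 10^-8 kg.
5.97 × 10^24 / 2.17 × 10^-8 = 2.75 × 10^32

2.75 × 10^32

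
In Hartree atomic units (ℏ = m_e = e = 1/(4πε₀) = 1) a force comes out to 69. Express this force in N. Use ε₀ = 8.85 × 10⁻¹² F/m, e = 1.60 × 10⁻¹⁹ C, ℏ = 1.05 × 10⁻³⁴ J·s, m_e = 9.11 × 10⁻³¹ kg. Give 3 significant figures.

5.75 × 10⁻⁶ N

One atomic unit of force: F_au = E_h/a₀ = m_e²e⁶/((4πε₀)³ℏ⁴) = 8.33 × 10⁻⁸ N.
69 × 8.33 × 10⁻⁸ N = 5.75 × 10⁻⁶ N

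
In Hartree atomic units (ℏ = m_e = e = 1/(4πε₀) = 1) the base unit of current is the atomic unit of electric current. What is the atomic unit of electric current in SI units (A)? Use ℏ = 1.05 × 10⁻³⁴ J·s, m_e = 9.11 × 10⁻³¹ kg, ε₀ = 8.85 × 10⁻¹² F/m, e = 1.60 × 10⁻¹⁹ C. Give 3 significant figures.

6.67 × 10⁻³ A

I_au = e E_h/ℏ = m_e e⁵/((4πε₀)²ℏ³)
E_h = 4.38 × 10⁻¹⁸ J
e·E_h/ℏ = 6.67 × 10⁻³ A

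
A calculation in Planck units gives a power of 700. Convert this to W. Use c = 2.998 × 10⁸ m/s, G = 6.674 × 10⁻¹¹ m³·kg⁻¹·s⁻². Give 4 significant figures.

2.540 × 10⁵⁵ W

One Planck power: P_P = c⁵/G = 3.629 × 10⁵² W.
700 × 3.629 × 10⁵² W = 2.540 × 10⁵⁵ W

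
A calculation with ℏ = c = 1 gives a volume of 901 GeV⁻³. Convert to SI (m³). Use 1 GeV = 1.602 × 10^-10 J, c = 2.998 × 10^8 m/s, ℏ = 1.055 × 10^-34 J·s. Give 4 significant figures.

Volume is [L]³ = [E]⁻³·(ℏc)³.
1 GeV⁻³ → (ℏc)³ × (1 GeV in J)⁻³ = 7.696 × 10^-48 m³.
Result: 901 × 7.696 × 10^-48 = 6.934 × 10^-45 m³.

6.934 × 10^-45 m³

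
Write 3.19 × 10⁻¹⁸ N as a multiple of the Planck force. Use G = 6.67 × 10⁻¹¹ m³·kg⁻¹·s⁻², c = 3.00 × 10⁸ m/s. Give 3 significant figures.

Planck force: F_P = c⁴/G = 1.21 × 10⁴⁴ N.
3.19 × 10⁻¹⁸ / 1.21 × 10⁴⁴ = 2.63 × 10⁻⁶²

2.63 × 10⁻⁶²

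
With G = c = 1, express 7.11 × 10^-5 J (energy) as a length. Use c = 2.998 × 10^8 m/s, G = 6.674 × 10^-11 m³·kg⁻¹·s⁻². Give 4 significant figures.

5.874 × 10^-49 m

Energy → length via G/c⁴.
7.11 × 10^-5 J × (G/c⁴) = 5.874 × 10^-49 m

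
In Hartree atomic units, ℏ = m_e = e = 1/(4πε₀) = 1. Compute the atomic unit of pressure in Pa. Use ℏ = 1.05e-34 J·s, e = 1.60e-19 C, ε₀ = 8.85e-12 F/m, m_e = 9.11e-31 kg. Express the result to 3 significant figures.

3.01e13 Pa

From ℏ = m_e = e = 1/(4πε₀) = 1 the pressure scale is P_au = E_h/a₀³ = m_e⁴e¹⁰/((4πε₀)⁵ℏ⁸).
E_h = 4.38e-18 J
a₀ = 5.26e-11 m
E_h/a₀³ = 3.01e13 Pa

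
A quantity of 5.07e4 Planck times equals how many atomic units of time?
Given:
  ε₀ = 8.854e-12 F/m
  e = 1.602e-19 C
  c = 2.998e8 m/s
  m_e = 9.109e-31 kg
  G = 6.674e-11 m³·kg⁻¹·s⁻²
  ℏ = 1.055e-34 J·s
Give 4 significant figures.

Planck time: t_P = √(ℏG/c⁵) = 5.392e-44 s
atomic unit of time: τ_au = (4πε₀)²ℏ³/(m_e e⁴) = 2.423e-17 s
5.07e4 × 5.392e-44 / 2.423e-17 = 1.128e-22

1.128e-22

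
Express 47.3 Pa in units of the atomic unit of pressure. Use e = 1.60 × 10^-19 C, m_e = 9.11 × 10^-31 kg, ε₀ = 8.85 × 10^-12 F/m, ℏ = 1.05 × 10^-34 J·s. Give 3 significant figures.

1.57 × 10^-12

atomic unit of pressure: P_au = E_h/a₀³ = m_e⁴e¹⁰/((4πε₀)⁵ℏ⁸) = 3.01 × 10^13 Pa.
47.3 / 3.01 × 10^13 = 1.57 × 10^-12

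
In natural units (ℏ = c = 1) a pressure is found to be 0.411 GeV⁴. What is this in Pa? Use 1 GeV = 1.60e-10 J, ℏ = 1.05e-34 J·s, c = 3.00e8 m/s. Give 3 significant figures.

Pressure is [E]/[L]³ = [E]⁴/(ℏc)³.
1 GeV⁴ → 1/(ℏc)³ × (1 GeV in J)⁴ = 2.10e37 Pa.
Result: 0.411 × 2.10e37 = 8.62e36 Pa.

8.62e36 Pa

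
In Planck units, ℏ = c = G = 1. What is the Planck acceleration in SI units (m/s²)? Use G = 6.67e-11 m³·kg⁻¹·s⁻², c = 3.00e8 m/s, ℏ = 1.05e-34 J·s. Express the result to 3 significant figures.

5.59e51 m/s²

The unique combination of the constants set to 1 with dimensions of acceleration is a_P = √(c⁷/(ℏG)).
  = √(3.12e103)
  = 5.59e51 m/s²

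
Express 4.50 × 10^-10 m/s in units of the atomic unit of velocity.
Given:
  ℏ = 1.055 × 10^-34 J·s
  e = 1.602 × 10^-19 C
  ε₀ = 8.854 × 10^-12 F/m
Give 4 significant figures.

atomic unit of velocity: v_au = e²/(4πε₀ℏ) = 2.186 × 10^6 m/s.
4.50 × 10^-10 / 2.186 × 10^6 = 2.058 × 10^-16

2.058 × 10^-16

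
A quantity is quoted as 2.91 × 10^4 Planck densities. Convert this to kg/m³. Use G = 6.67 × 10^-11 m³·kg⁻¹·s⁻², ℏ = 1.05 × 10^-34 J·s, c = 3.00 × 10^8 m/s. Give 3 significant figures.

1.51 × 10^101 kg/m³

One Planck density: ρ_P = c⁵/(ℏG²) = 5.20 × 10^96 kg/m³.
2.91 × 10^4 × 5.20 × 10^96 kg/m³ = 1.51 × 10^101 kg/m³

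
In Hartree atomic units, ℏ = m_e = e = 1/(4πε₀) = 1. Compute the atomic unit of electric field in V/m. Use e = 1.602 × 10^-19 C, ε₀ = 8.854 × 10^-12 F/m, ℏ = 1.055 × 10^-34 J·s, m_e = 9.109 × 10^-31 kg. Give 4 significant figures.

5.131 × 10^11 V/m

From ℏ = m_e = e = 1/(4πε₀) = 1 the electric field scale is E_au = E_h/(e a₀) = m_e²e⁵/((4πε₀)³ℏ⁴).
E_h = 4.354 × 10^-18 J
a₀ = 5.297 × 10^-11 m
E_h/(e·a₀) = 5.131 × 10^11 V/m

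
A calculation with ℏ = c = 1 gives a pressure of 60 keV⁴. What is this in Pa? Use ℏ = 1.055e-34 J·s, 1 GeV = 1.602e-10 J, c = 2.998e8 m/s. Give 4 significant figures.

Pressure is [E]/[L]³ = [E]⁴/(ℏc)³.
1 GeV⁴ → 1/(ℏc)³ × (1 GeV in J)⁴ = 2.082e37 Pa.
Convert the energy scale: 60 keV⁴ = 6.00e-23 GeV⁴.
Result: 6.00e-23 × 2.082e37 = 1.249e15 Pa.

1.249e15 Pa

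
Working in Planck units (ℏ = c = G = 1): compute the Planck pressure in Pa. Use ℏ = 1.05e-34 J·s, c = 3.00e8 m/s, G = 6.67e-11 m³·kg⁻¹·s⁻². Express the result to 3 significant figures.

The unique combination of the constants set to 1 with dimensions of pressure is p_P = c⁷/(ℏG²).
  = 2.19e59 / 4.67e-55
  = 4.68e113 Pa

4.68e113 Pa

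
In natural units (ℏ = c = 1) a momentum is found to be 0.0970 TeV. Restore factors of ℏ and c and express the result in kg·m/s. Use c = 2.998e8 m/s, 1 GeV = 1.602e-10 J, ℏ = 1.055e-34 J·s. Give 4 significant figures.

5.183e-17 kg·m/s

Momentum is [E]/c; divide by c.
1 GeV → 1/c × (1 GeV in J) = 5.344e-19 kg·m/s.
Convert the energy scale: 0.0970 TeV = 97 GeV.
Result: 97 × 5.344e-19 = 5.183e-17 kg·m/s.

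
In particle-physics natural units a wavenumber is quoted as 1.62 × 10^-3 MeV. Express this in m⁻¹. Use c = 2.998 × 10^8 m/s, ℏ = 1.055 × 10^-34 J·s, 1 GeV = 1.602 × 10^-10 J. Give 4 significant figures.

Inverse length is [E]/(ℏc).
1 GeV → 1/(ℏc) × (1 GeV in J) = 5.065 × 10^15 m⁻¹.
Convert the energy scale: 1.62 × 10^-3 MeV = 1.62 × 10^-6 GeV.
Result: 1.62 × 10^-6 × 5.065 × 10^15 = 8.205 × 10^9 m⁻¹.

8.205 × 10^9 m⁻¹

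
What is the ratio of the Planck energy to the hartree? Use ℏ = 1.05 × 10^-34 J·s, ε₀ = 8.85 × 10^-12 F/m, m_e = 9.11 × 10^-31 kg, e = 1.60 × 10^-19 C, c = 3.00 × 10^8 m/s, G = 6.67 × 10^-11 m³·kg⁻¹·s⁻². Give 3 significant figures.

Planck energy: E_P = √(ℏc⁵/G) = 1.96 × 10^9 J
hartree: E_h = m_e e⁴/(4πε₀ℏ)² = 4.38 × 10^-18 J
ratio = 1.96 × 10^9 / 4.38 × 10^-18 = 4.47 × 10^26

4.47 × 10^26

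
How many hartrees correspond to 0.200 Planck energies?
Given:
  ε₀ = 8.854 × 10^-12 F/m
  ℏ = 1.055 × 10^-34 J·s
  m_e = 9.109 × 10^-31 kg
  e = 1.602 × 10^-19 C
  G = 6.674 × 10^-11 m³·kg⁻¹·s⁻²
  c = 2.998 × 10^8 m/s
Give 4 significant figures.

Planck energy: E_P = √(ℏc⁵/G) = 1.957 × 10^9 J
hartree: E_h = m_e e⁴/(4πε₀ℏ)² = 4.354 × 10^-18 J
0.200 × 1.957 × 10^9 / 4.354 × 10^-18 = 8.987 × 10^25

8.987 × 10^25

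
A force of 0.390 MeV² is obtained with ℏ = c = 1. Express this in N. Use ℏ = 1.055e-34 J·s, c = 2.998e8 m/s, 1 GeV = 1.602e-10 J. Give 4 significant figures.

0.3165 N

Force is [E]/[L] = [E]²/(ℏc); restore (ℏc)⁻¹.
1 GeV² → 1/(ℏc) × (1 GeV in J)² = 8.114e5 N.
Convert the energy scale: 0.390 MeV² = 3.90e-7 GeV².
Result: 3.90e-7 × 8.114e5 = 0.3165 N.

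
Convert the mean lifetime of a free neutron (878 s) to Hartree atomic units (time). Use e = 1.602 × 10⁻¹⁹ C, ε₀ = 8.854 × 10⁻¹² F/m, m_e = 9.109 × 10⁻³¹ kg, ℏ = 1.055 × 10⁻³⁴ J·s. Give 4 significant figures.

3.624 × 10¹⁹

atomic unit of time: τ_au = (4πε₀)²ℏ³/(m_e e⁴) = 2.423 × 10⁻¹⁷ s.
878 / 2.423 × 10⁻¹⁷ = 3.624 × 10¹⁹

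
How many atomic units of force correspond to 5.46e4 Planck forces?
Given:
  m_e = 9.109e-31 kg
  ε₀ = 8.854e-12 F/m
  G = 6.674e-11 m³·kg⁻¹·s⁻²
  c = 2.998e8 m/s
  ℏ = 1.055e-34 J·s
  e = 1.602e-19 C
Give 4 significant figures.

8.040e55

Planck force: F_P = c⁴/G = 1.210e44 N
atomic unit of force: F_au = E_h/a₀ = m_e²e⁶/((4πε₀)³ℏ⁴) = 8.220e-8 N
5.46e4 × 1.210e44 / 8.220e-8 = 8.040e55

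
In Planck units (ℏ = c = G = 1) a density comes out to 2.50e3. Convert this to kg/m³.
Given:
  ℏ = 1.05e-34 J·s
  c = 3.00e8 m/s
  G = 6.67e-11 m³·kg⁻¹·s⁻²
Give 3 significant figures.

One Planck density: ρ_P = c⁵/(ℏG²) = 5.20e96 kg/m³.
2.50e3 × 5.20e96 kg/m³ = 1.30e100 kg/m³

1.30e100 kg/m³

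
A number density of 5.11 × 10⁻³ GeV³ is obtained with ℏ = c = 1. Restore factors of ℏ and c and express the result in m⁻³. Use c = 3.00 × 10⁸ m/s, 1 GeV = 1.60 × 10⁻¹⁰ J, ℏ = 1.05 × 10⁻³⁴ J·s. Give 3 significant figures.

Number density is [L]⁻³ = [E]³/(ℏc)³.
1 GeV³ → 1/(ℏc)³ × (1 GeV in J)³ = 1.31 × 10⁴⁷ m⁻³.
Result: 5.11 × 10⁻³ × 1.31 × 10⁴⁷ = 6.70 × 10⁴⁴ m⁻³.

6.70 × 10⁴⁴ m⁻³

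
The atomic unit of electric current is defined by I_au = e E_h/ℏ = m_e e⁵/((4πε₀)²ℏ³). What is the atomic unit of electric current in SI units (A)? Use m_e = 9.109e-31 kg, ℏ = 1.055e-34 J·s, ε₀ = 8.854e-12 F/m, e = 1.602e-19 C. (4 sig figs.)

6.612e-3 A

I_au = e E_h/ℏ = m_e e⁵/((4πε₀)²ℏ³)
E_h = 4.354e-18 J
e·E_h/ℏ = 6.612e-3 A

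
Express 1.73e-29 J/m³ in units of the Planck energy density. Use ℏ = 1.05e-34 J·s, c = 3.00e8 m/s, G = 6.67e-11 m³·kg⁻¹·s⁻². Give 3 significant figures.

3.70e-143

Planck energy density: u_P = c⁷/(ℏG²) = 4.68e113 J/m³.
1.73e-29 / 4.68e113 = 3.70e-143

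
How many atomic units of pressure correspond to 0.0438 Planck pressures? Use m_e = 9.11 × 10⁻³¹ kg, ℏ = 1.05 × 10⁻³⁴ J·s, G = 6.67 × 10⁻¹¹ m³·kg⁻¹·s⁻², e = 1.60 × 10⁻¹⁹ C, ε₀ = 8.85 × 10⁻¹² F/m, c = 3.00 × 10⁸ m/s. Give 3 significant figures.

6.81 × 10⁹⁸

Planck pressure: p_P = c⁷/(ℏG²) = 4.68 × 10¹¹³ Pa
atomic unit of pressure: P_au = E_h/a₀³ = m_e⁴e¹⁰/((4πε₀)⁵ℏ⁸) = 3.01 × 10¹³ Pa
0.0438 × 4.68 × 10¹¹³ / 3.01 × 10¹³ = 6.81 × 10⁹⁸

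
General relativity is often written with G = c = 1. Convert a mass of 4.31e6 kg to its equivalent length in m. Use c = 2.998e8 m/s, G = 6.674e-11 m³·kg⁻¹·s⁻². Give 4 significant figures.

3.200e-21 m

In G = c = 1 units mass has dimensions of length; the conversion factor is G/c².
4.31e6 kg × (G/c²) = 3.200e-21 m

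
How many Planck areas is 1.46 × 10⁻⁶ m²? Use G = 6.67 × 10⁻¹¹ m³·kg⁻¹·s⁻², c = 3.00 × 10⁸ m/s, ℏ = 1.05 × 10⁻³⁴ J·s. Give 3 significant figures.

5.63 × 10⁶³

Planck area: A_P = ℏG/c³ = 2.59 × 10⁻⁷⁰ m².
1.46 × 10⁻⁶ / 2.59 × 10⁻⁷⁰ = 5.63 × 10⁶³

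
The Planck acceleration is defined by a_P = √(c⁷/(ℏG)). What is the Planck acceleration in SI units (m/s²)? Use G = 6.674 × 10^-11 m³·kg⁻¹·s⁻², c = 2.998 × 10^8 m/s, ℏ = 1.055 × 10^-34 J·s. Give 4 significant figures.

a_P = √(c⁷/(ℏG))
  = √(3.092 × 10^103)
  = 5.560 × 10^51 m/s²

5.560 × 10^51 m/s²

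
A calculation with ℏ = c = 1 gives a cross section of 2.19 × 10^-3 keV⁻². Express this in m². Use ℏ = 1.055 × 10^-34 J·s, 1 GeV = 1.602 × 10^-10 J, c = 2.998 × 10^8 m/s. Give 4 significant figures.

Area is [L]² = [E]⁻²·(ℏc)²; restore (ℏc)².
1 GeV⁻² → (ℏc)² × (1 GeV in J)⁻² = 3.898 × 10^-32 m².
Convert the energy scale: 2.19 × 10^-3 keV⁻² = 2.19 × 10^9 GeV⁻².
Result: 2.19 × 10^9 × 3.898 × 10^-32 = 8.537 × 10^-23 m².

8.537 × 10^-23 m²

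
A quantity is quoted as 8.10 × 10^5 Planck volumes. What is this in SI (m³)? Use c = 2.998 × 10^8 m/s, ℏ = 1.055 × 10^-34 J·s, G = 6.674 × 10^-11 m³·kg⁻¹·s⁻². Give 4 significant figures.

One Planck volume: V_P = (ℏG/c³)^(3/2) = 4.224 × 10^-105 m³.
8.10 × 10^5 × 4.224 × 10^-105 m³ = 3.421 × 10^-99 m³

3.421 × 10^-99 m³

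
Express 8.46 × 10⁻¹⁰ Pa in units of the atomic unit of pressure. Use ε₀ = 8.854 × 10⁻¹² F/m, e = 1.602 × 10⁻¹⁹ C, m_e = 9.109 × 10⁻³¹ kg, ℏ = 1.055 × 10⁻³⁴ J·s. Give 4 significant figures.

atomic unit of pressure: P_au = E_h/a₀³ = m_e⁴e¹⁰/((4πε₀)⁵ℏ⁸) = 2.929 × 10¹³ Pa.
8.46 × 10⁻¹⁰ / 2.929 × 10¹³ = 2.888 × 10⁻²³

2.888 × 10⁻²³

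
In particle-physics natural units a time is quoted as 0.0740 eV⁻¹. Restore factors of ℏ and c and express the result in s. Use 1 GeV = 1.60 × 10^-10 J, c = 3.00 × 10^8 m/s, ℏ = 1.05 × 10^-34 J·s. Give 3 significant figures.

4.86 × 10^-17 s

A time is [E]⁻¹ in ℏ=c=1; restore one factor of ℏ.
1 GeV⁻¹ → ℏ × (1 GeV in J)⁻¹ = 6.56 × 10^-25 s.
Convert the energy scale: 0.0740 eV⁻¹ = 7.40 × 10^7 GeV⁻¹.
Result: 7.40 × 10^7 × 6.56 × 10^-25 = 4.86 × 10^-17 s.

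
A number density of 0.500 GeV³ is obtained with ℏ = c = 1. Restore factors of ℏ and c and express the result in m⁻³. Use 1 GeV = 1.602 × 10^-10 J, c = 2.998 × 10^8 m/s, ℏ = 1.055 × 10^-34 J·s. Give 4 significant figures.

Number density is [L]⁻³ = [E]³/(ℏc)³.
1 GeV³ → 1/(ℏc)³ × (1 GeV in J)³ = 1.299 × 10^47 m⁻³.
Result: 0.500 × 1.299 × 10^47 = 6.497 × 10^46 m⁻³.

6.497 × 10^46 m⁻³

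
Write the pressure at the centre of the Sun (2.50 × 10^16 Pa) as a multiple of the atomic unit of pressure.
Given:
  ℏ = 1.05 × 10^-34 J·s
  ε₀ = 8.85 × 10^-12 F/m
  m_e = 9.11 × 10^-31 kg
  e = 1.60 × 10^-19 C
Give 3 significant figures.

atomic unit of pressure: P_au = E_h/a₀³ = m_e⁴e¹⁰/((4πε₀)⁵ℏ⁸) = 3.01 × 10^13 Pa.
2.50 × 10^16 / 3.01 × 10^13 = 830

830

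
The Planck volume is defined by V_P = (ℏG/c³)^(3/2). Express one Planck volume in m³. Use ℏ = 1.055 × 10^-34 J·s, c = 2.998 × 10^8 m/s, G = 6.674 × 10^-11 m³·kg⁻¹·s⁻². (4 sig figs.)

V_P = (ℏG/c³)^(3/2)
  = √(1.784 × 10^-209)
  = 4.224 × 10^-105 m³

4.224 × 10^-105 m³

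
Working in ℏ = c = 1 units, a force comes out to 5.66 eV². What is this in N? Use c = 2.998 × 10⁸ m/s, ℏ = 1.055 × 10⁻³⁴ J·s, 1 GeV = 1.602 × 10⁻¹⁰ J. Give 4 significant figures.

4.593 × 10⁻¹² N

Force is [E]/[L] = [E]²/(ℏc); restore (ℏc)⁻¹.
1 GeV² → 1/(ℏc) × (1 GeV in J)² = 8.114 × 10⁵ N.
Convert the energy scale: 5.66 eV² = 5.66 × 10⁻¹⁸ GeV².
Result: 5.66 × 10⁻¹⁸ × 8.114 × 10⁵ = 4.593 × 10⁻¹² N.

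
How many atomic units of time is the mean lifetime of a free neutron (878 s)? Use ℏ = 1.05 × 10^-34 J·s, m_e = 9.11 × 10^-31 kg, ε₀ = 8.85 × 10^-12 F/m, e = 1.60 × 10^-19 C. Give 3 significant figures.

3.66 × 10^19

atomic unit of time: τ_au = (4πε₀)²ℏ³/(m_e e⁴) = 2.40 × 10^-17 s.
878 / 2.40 × 10^-17 = 3.66 × 10^19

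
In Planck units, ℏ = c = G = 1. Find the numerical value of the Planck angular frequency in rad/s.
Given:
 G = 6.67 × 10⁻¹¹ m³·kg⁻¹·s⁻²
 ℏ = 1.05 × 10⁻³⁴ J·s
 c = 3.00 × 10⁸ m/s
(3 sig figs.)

1.86 × 10⁴³ rad/s

The unique combination of the constants set to 1 with dimensions of angular frequency is ω_P = √(c⁵/(ℏG)).
  = √(3.47 × 10⁸⁶)
  = 1.86 × 10⁴³ rad/s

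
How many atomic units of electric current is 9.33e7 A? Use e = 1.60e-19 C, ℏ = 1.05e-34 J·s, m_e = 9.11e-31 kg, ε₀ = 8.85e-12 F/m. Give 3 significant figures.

1.40e10

atomic unit of electric current: I_au = e E_h/ℏ = m_e e⁵/((4πε₀)²ℏ³) = 6.67e-3 A.
9.33e7 / 6.67e-3 = 1.40e10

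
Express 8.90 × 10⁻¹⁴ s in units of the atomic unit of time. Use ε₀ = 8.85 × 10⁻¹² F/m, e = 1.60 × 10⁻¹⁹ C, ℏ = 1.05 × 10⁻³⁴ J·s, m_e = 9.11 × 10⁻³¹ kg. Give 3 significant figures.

3.71 × 10³

atomic unit of time: τ_au = (4πε₀)²ℏ³/(m_e e⁴) = 2.40 × 10⁻¹⁷ s.
8.90 × 10⁻¹⁴ / 2.40 × 10⁻¹⁷ = 3.71 × 10³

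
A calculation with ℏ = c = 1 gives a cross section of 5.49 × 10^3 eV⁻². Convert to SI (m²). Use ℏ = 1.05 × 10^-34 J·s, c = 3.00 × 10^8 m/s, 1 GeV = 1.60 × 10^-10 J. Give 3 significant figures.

2.13 × 10^-10 m²

Area is [L]² = [E]⁻²·(ℏc)²; restore (ℏc)².
1 GeV⁻² → (ℏc)² × (1 GeV in J)⁻² = 3.88 × 10^-32 m².
Convert the energy scale: 5.49 × 10^3 eV⁻² = 5.49 × 10^21 GeV⁻².
Result: 5.49 × 10^21 × 3.88 × 10^-32 = 2.13 × 10^-10 m².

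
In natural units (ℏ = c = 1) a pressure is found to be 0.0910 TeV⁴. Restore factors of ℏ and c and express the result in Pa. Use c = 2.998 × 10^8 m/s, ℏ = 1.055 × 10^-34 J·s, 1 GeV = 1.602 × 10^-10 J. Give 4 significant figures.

Pressure is [E]/[L]³ = [E]⁴/(ℏc)³.
1 GeV⁴ → 1/(ℏc)³ × (1 GeV in J)⁴ = 2.082 × 10^37 Pa.
Convert the energy scale: 0.0910 TeV⁴ = 9.10 × 10^10 GeV⁴.
Result: 9.10 × 10^10 × 2.082 × 10^37 = 1.894 × 10^48 Pa.

1.894 × 10^48 Pa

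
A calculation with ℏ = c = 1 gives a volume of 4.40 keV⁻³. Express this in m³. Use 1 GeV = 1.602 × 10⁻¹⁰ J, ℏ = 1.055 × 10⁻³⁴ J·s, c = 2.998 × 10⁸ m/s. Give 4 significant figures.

Volume is [L]³ = [E]⁻³·(ℏc)³.
1 GeV⁻³ → (ℏc)³ × (1 GeV in J)⁻³ = 7.696 × 10⁻⁴⁸ m³.
Convert the energy scale: 4.40 keV⁻³ = 4.40 × 10¹⁸ GeV⁻³.
Result: 4.40 × 10¹⁸ × 7.696 × 10⁻⁴⁸ = 3.386 × 10⁻²⁹ m³.

3.386 × 10⁻²⁹ m³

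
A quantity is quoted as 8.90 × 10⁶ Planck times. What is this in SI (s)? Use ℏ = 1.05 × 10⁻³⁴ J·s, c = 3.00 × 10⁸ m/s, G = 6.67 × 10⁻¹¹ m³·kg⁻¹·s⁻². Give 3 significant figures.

4.78 × 10⁻³⁷ s

One Planck time: t_P = √(ℏG/c⁵) = 5.37 × 10⁻⁴⁴ s.
8.90 × 10⁶ × 5.37 × 10⁻⁴⁴ s = 4.78 × 10⁻³⁷ s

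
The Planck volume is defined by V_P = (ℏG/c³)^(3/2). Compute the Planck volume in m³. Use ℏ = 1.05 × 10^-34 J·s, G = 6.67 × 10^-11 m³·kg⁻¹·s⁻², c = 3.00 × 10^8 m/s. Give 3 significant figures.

4.18 × 10^-105 m³

V_P = (ℏG/c³)^(3/2)
  = √(1.75 × 10^-209)
  = 4.18 × 10^-105 m³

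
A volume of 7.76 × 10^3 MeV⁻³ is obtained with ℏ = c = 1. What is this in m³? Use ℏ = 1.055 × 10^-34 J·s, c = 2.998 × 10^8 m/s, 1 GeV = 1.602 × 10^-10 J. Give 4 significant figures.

5.972 × 10^-35 m³

Volume is [L]³ = [E]⁻³·(ℏc)³.
1 GeV⁻³ → (ℏc)³ × (1 GeV in J)⁻³ = 7.696 × 10^-48 m³.
Convert the energy scale: 7.76 × 10^3 MeV⁻³ = 7.76 × 10^12 GeV⁻³.
Result: 7.76 × 10^12 × 7.696 × 10^-48 = 5.972 × 10^-35 m³.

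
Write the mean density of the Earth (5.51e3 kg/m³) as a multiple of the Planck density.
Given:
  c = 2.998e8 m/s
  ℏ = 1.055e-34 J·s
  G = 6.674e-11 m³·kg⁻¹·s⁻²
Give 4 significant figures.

Planck density: ρ_P = c⁵/(ℏG²) = 5.154e96 kg/m³.
5.51e3 / 5.154e96 = 1.069e-93

1.069e-93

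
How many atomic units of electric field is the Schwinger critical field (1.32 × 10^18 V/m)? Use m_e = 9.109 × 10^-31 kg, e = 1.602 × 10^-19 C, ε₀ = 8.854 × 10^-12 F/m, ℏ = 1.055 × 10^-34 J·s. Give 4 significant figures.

2.573 × 10^6

atomic unit of electric field: E_au = E_h/(e a₀) = m_e²e⁵/((4πε₀)³ℏ⁴) = 5.131 × 10^11 V/m.
1.32 × 10^18 / 5.131 × 10^11 = 2.573 × 10^6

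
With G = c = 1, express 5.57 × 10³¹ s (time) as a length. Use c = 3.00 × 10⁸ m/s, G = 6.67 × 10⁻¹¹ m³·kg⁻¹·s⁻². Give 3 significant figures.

1.67 × 10⁴⁰ m

Time → length via c.
5.57 × 10³¹ s × (c) = 1.67 × 10⁴⁰ m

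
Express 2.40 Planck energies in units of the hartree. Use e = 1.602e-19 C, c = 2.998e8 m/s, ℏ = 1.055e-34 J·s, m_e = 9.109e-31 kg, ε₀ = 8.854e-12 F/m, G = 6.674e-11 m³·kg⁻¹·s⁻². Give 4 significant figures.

1.078e27

Planck energy: E_P = √(ℏc⁵/G) = 1.957e9 J
hartree: E_h = m_e e⁴/(4πε₀ℏ)² = 4.354e-18 J
2.40 × 1.957e9 / 4.354e-18 = 1.078e27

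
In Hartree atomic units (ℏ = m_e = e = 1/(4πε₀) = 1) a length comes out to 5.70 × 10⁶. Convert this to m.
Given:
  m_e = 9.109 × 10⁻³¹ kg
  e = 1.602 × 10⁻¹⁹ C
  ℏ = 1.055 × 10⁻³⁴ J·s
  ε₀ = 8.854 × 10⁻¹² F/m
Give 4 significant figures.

3.019 × 10⁻⁴ m

One Bohr radius: a₀ = 4πε₀ℏ²/(m_e e²) = 5.297 × 10⁻¹¹ m.
5.70 × 10⁶ × 5.297 × 10⁻¹¹ m = 3.019 × 10⁻⁴ m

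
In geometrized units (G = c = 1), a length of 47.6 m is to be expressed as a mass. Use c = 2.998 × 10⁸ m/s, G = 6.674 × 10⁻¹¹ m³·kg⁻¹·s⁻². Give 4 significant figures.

Length → mass via c²/G.
47.6 m × (c²/G) = 6.410 × 10²⁸ kg

6.410 × 10²⁸ kg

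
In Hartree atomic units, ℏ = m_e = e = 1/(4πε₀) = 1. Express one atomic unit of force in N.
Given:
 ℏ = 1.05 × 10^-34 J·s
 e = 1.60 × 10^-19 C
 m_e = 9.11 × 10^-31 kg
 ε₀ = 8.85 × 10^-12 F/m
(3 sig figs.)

8.33 × 10^-8 N

Dimensional analysis gives F_au = E_h/a₀ = m_e²e⁶/((4πε₀)³ℏ⁴).
E_h = 4.38 × 10^-18 J
a₀ = 5.26 × 10^-11 m
E_h/a₀ = 8.33 × 10^-8 N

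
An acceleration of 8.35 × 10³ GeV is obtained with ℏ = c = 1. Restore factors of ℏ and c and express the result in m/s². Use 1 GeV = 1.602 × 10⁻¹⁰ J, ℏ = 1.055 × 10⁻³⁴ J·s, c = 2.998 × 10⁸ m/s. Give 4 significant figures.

3.801 × 10³⁶ m/s²

Acceleration is [L]/[T]² = c·[E]/ℏ.
1 GeV → c/ℏ × (1 GeV in J) = 4.552 × 10³² m/s².
Result: 8.35 × 10³ × 4.552 × 10³² = 3.801 × 10³⁶ m/s².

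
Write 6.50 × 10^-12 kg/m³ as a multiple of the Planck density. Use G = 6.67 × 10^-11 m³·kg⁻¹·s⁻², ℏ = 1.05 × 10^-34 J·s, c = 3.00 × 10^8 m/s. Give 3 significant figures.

Planck density: ρ_P = c⁵/(ℏG²) = 5.20 × 10^96 kg/m³.
6.50 × 10^-12 / 5.20 × 10^96 = 1.25 × 10^-108

1.25 × 10^-108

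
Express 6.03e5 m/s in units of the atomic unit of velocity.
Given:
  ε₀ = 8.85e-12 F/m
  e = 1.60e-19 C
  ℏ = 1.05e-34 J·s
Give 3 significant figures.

0.275

atomic unit of velocity: v_au = e²/(4πε₀ℏ) = 2.19e6 m/s.
6.03e5 / 2.19e6 = 0.275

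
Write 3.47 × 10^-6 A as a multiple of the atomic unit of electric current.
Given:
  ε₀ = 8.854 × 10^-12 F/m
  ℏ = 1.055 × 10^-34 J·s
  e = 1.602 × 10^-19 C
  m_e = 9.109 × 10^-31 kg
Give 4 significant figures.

atomic unit of electric current: I_au = e E_h/ℏ = m_e e⁵/((4πε₀)²ℏ³) = 6.612 × 10^-3 A.
3.47 × 10^-6 / 6.612 × 10^-3 = 5.248 × 10^-4

5.248 × 10^-4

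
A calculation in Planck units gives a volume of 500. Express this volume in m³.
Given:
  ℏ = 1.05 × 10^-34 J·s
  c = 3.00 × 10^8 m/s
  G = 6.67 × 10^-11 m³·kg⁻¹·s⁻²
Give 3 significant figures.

One Planck volume: V_P = (ℏG/c³)^(3/2) = 4.18 × 10^-105 m³.
500 × 4.18 × 10^-105 m³ = 2.09 × 10^-102 m³

2.09 × 10^-102 m³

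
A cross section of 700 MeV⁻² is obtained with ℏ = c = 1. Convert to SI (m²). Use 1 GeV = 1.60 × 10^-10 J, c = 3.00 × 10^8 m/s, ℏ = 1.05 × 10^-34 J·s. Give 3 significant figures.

Area is [L]² = [E]⁻²·(ℏc)²; restore (ℏc)².
1 GeV⁻² → (ℏc)² × (1 GeV in J)⁻² = 3.88 × 10^-32 m².
Convert the energy scale: 700 MeV⁻² = 7.00 × 10^8 GeV⁻².
Result: 7.00 × 10^8 × 3.88 × 10^-32 = 2.71 × 10^-23 m².

2.71 × 10^-23 m²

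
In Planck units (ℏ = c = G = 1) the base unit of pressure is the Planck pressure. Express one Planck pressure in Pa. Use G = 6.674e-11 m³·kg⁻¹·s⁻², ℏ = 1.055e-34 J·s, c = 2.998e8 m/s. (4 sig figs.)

4.632e113 Pa

p_P = c⁷/(ℏG²)
  = 2.177e59 / 4.699e-55
  = 4.632e113 Pa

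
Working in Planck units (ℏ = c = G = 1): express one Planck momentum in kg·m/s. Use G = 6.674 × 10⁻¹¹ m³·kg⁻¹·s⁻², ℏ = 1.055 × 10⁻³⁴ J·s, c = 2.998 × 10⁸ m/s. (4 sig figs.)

6.527 kg·m/s

The unique combination of the constants set to 1 with dimensions of momentum is p_P = √(ℏc³/G).
  = √(42.60)
  = 6.527 kg·m/s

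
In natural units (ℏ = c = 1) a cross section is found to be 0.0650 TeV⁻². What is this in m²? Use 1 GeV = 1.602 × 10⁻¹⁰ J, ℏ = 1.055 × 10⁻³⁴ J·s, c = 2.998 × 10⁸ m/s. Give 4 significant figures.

2.534 × 10⁻³⁹ m²

Area is [L]² = [E]⁻²·(ℏc)²; restore (ℏc)².
1 GeV⁻² → (ℏc)² × (1 GeV in J)⁻² = 3.898 × 10⁻³² m².
Convert the energy scale: 0.0650 TeV⁻² = 6.50 × 10⁻⁸ GeV⁻².
Result: 6.50 × 10⁻⁸ × 3.898 × 10⁻³² = 2.534 × 10⁻³⁹ m².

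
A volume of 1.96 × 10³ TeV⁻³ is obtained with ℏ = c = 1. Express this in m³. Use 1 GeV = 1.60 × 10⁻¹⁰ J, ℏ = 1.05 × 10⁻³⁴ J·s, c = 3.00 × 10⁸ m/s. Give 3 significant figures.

Volume is [L]³ = [E]⁻³·(ℏc)³.
1 GeV⁻³ → (ℏc)³ × (1 GeV in J)⁻³ = 7.63 × 10⁻⁴⁸ m³.
Convert the energy scale: 1.96 × 10³ TeV⁻³ = 1.96 × 10⁻⁶ GeV⁻³.
Result: 1.96 × 10⁻⁶ × 7.63 × 10⁻⁴⁸ = 1.50 × 10⁻⁵³ m³.

1.50 × 10⁻⁵³ m³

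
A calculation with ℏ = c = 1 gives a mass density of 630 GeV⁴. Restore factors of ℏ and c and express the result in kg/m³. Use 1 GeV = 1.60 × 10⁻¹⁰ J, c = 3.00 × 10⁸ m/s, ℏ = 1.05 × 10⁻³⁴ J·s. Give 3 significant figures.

Mass density is [E]/(c²[L]³) = [E]⁴/(ℏ³c⁵).
1 GeV⁴ → 1/(ℏ³c⁵) × (1 GeV in J)⁴ = 2.33 × 10²⁰ kg/m³.
Result: 630 × 2.33 × 10²⁰ = 1.47 × 10²³ kg/m³.

1.47 × 10²³ kg/m³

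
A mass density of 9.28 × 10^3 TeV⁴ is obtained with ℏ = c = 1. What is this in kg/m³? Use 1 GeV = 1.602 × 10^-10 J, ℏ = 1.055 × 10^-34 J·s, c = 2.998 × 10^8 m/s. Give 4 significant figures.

Mass density is [E]/(c²[L]³) = [E]⁴/(ℏ³c⁵).
1 GeV⁴ → 1/(ℏ³c⁵) × (1 GeV in J)⁴ = 2.316 × 10^20 kg/m³.
Convert the energy scale: 9.28 × 10^3 TeV⁴ = 9.28 × 10^15 GeV⁴.
Result: 9.28 × 10^15 × 2.316 × 10^20 = 2.149 × 10^36 kg/m³.

2.149 × 10^36 kg/m³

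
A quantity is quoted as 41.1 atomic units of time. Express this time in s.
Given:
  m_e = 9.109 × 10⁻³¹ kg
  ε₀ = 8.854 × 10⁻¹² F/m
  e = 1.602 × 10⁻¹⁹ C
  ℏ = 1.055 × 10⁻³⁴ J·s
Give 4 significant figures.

9.958 × 10⁻¹⁶ s

One atomic unit of time: τ_au = (4πε₀)²ℏ³/(m_e e⁴) = 2.423 × 10⁻¹⁷ s.
41.1 × 2.423 × 10⁻¹⁷ s = 9.958 × 10⁻¹⁶ s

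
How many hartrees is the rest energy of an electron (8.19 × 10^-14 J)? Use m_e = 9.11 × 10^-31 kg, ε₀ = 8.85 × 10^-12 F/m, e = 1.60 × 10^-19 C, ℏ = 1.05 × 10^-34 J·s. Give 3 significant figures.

1.87 × 10^4

hartree: E_h = m_e e⁴/(4πε₀ℏ)² = 4.38 × 10^-18 J.
8.19 × 10^-14 / 4.38 × 10^-18 = 1.87 × 10^4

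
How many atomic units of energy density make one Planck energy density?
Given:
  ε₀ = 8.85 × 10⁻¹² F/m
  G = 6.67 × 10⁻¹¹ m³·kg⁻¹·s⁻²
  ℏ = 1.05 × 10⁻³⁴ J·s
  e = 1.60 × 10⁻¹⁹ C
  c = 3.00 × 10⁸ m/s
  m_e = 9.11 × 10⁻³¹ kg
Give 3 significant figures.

1.55 × 10¹⁰⁰

Planck energy density: u_P = c⁷/(ℏG²) = 4.68 × 10¹¹³ J/m³
atomic unit of energy density: u_au = E_h/a₀³ = m_e⁴e¹⁰/((4πε₀)⁵ℏ⁸) = 3.01 × 10¹³ J/m³
ratio = 4.68 × 10¹¹³ / 3.01 × 10¹³ = 1.55 × 10¹⁰⁰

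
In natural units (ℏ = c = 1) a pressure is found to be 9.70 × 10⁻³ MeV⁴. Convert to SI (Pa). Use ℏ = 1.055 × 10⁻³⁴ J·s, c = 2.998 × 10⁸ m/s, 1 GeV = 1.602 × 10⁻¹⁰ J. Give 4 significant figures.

Pressure is [E]/[L]³ = [E]⁴/(ℏc)³.
1 GeV⁴ → 1/(ℏc)³ × (1 GeV in J)⁴ = 2.082 × 10³⁷ Pa.
Convert the energy scale: 9.70 × 10⁻³ MeV⁴ = 9.70 × 10⁻¹⁵ GeV⁴.
Result: 9.70 × 10⁻¹⁵ × 2.082 × 10³⁷ = 2.019 × 10²³ Pa.

2.019 × 10²³ Pa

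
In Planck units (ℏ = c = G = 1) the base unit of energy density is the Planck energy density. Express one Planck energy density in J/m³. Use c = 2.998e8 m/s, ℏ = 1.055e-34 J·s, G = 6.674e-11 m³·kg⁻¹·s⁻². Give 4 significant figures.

u_P = c⁷/(ℏG²)
  = 2.177e59 / 4.699e-55
  = 4.632e113 J/m³

4.632e113 J/m³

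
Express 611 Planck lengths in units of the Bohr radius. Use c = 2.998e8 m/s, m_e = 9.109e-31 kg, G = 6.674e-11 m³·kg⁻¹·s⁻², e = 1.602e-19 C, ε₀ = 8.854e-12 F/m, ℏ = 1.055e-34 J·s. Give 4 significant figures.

Planck length: ℓ_P = √(ℏG/c³) = 1.616e-35 m
Bohr radius: a₀ = 4πε₀ℏ²/(m_e e²) = 5.297e-11 m
611 × 1.616e-35 / 5.297e-11 = 1.864e-22

1.864e-22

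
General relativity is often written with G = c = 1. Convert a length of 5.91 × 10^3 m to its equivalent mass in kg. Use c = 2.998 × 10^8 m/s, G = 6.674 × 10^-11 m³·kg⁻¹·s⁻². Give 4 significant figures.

Length → mass via c²/G.
5.91 × 10^3 m × (c²/G) = 7.959 × 10^30 kg

7.959 × 10^30 kg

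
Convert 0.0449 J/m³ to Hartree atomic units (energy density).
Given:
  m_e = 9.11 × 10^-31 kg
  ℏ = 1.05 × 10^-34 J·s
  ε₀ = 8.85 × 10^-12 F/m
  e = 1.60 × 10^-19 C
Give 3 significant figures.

atomic unit of energy density: u_au = E_h/a₀³ = m_e⁴e¹⁰/((4πε₀)⁵ℏ⁸) = 3.01 × 10^13 J/m³.
0.0449 / 3.01 × 10^13 = 1.49 × 10^-15

1.49 × 10^-15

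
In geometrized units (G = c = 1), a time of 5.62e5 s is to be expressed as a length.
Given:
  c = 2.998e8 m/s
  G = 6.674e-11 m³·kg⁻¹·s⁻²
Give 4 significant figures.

Time → length via c.
5.62e5 s × (c) = 1.685e14 m

1.685e14 m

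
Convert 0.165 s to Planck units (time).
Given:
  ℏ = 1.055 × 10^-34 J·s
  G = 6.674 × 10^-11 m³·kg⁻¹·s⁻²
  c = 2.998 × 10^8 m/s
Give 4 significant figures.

Planck time: t_P = √(ℏG/c⁵) = 5.392 × 10^-44 s.
0.165 / 5.392 × 10^-44 = 3.060 × 10^42

3.060 × 10^42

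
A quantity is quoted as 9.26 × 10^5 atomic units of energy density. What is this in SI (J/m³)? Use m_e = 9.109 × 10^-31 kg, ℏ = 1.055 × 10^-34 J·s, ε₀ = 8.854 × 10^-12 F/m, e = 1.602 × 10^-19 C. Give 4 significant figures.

2.712 × 10^19 J/m³

One atomic unit of energy density: u_au = E_h/a₀³ = m_e⁴e¹⁰/((4πε₀)⁵ℏ⁸) = 2.929 × 10^13 J/m³.
9.26 × 10^5 × 2.929 × 10^13 J/m³ = 2.712 × 10^19 J/m³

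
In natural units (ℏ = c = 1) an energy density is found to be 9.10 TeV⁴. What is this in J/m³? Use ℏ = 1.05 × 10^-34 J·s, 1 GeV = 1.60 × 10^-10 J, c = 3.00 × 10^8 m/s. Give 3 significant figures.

1.91 × 10^50 J/m³

[E]/[L]³ = [E]⁴/(ℏc)³; restore (ℏc)⁻³.
1 GeV⁴ → 1/(ℏc)³ × (1 GeV in J)⁴ = 2.10 × 10^37 J/m³.
Convert the energy scale: 9.10 TeV⁴ = 9.10 × 10^12 GeV⁴.
Result: 9.10 × 10^12 × 2.10 × 10^37 = 1.91 × 10^50 J/m³.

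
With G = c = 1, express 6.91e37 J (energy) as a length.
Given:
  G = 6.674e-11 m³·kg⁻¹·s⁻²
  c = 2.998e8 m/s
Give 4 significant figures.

Energy → length via G/c⁴.
6.91e37 J × (G/c⁴) = 5.709e-7 m

5.709e-7 m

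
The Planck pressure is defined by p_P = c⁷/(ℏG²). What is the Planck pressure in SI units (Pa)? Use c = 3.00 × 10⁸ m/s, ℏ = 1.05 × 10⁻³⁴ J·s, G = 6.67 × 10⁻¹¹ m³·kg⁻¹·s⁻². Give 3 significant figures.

p_P = c⁷/(ℏG²)
  = 2.19 × 10⁵⁹ / 4.67 × 10⁻⁵⁵
  = 4.68 × 10¹¹³ Pa

4.68 × 10¹¹³ Pa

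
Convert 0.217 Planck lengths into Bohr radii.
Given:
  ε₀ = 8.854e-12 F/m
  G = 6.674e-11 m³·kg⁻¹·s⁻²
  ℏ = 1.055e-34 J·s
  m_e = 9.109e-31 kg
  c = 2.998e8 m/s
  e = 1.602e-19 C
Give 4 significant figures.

6.622e-26

Planck length: ℓ_P = √(ℏG/c³) = 1.616e-35 m
Bohr radius: a₀ = 4πε₀ℏ²/(m_e e²) = 5.297e-11 m
0.217 × 1.616e-35 / 5.297e-11 = 6.622e-26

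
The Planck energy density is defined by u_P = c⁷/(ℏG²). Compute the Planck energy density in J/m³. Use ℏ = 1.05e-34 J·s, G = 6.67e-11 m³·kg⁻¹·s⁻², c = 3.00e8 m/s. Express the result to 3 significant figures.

4.68e113 J/m³

u_P = c⁷/(ℏG²)
  = 2.19e59 / 4.67e-55
  = 4.68e113 J/m³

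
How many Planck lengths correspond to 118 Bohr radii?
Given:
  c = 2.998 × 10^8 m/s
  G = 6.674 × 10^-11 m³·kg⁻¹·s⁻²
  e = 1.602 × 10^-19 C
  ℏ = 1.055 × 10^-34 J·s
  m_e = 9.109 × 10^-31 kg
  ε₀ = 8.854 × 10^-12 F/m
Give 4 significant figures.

3.867 × 10^26

Bohr radius: a₀ = 4πε₀ℏ²/(m_e e²) = 5.297 × 10^-11 m
Planck length: ℓ_P = √(ℏG/c³) = 1.616 × 10^-35 m
118 × 5.297 × 10^-11 / 1.616 × 10^-35 = 3.867 × 10^26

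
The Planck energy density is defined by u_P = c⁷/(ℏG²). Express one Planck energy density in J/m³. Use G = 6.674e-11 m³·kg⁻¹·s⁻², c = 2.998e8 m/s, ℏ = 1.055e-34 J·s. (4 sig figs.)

u_P = c⁷/(ℏG²)
  = 2.177e59 / 4.699e-55
  = 4.632e113 J/m³

4.632e113 J/m³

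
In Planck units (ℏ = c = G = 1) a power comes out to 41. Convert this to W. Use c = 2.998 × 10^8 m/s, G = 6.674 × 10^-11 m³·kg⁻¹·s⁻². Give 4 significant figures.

1.488 × 10^54 W

One Planck power: P_P = c⁵/G = 3.629 × 10^52 W.
41 × 3.629 × 10^52 W = 1.488 × 10^54 W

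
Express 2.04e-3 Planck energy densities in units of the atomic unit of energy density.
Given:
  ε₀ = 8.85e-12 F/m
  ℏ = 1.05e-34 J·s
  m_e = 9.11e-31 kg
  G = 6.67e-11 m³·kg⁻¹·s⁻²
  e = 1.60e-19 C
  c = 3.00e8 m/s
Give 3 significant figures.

3.17e97

Planck energy density: u_P = c⁷/(ℏG²) = 4.68e113 J/m³
atomic unit of energy density: u_au = E_h/a₀³ = m_e⁴e¹⁰/((4πε₀)⁵ℏ⁸) = 3.01e13 J/m³
2.04e-3 × 4.68e113 / 3.01e13 = 3.17e97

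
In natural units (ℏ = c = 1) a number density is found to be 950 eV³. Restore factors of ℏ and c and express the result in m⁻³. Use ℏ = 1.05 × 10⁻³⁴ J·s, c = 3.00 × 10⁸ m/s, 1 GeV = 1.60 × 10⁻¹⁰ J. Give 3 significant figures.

1.24 × 10²³ m⁻³

Number density is [L]⁻³ = [E]³/(ℏc)³.
1 GeV³ → 1/(ℏc)³ × (1 GeV in J)³ = 1.31 × 10⁴⁷ m⁻³.
Convert the energy scale: 950 eV³ = 9.50 × 10⁻²⁵ GeV³.
Result: 9.50 × 10⁻²⁵ × 1.31 × 10⁴⁷ = 1.24 × 10²³ m⁻³.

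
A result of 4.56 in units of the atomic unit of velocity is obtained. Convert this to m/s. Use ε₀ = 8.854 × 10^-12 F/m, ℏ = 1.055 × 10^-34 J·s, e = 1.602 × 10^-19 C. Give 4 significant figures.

9.970 × 10^6 m/s

One atomic unit of velocity: v_au = e²/(4πε₀ℏ) = 2.186 × 10^6 m/s.
4.56 × 2.186 × 10^6 m/s = 9.970 × 10^6 m/s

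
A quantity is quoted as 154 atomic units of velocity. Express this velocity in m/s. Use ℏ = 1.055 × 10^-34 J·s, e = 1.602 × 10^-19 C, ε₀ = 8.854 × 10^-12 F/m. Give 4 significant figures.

One atomic unit of velocity: v_au = e²/(4πε₀ℏ) = 2.186 × 10^6 m/s.
154 × 2.186 × 10^6 m/s = 3.367 × 10^8 m/s

3.367 × 10^8 m/s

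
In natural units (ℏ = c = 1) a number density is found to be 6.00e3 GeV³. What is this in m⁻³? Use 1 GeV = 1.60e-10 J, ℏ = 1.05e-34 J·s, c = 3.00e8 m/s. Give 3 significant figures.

7.86e50 m⁻³

Number density is [L]⁻³ = [E]³/(ℏc)³.
1 GeV³ → 1/(ℏc)³ × (1 GeV in J)³ = 1.31e47 m⁻³.
Result: 6.00e3 × 1.31e47 = 7.86e50 m⁻³.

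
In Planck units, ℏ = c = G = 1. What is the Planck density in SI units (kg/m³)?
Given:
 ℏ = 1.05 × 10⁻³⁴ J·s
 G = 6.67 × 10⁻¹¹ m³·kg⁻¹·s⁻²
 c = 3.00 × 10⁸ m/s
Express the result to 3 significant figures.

5.20 × 10⁹⁶ kg/m³

From ℏ = c = G = 1 the density scale is ρ_P = c⁵/(ℏG²).
  = 2.43 × 10⁴² / 4.67 × 10⁻⁵⁵
  = 5.20 × 10⁹⁶ kg/m³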